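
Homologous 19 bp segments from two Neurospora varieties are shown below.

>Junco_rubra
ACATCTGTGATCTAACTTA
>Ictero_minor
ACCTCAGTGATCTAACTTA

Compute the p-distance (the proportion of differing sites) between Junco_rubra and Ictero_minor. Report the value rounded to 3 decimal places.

Differing sites — 3:A/C; 6:T/A.
There are 2 differences over 19 sites, so p = 2/19 = 0.105.

0.105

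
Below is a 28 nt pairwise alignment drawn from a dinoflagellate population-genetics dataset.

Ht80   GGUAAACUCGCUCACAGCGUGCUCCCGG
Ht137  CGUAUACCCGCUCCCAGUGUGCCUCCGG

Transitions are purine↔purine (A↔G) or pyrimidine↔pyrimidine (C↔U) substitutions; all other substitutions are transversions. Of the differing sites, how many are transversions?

3

The sequences differ at positions 1 (G/C, transversion), 5 (A/U, transversion), 8 (U/C, transition), 14 (A/C, transversion), 18 (C/U, transition), 23 (U/C, transition), 24 (C/U, transition).
Of the 7 differences, 4 transitions and 3 transversions, so the answer is 3.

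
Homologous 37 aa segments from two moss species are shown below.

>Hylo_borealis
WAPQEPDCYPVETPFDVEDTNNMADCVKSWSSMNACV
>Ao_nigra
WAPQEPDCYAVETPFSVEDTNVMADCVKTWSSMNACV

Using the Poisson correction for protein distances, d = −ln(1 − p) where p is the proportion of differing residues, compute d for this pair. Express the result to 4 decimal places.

0.1144

Mismatches occur at site 10 (P→A), site 16 (D→S), site 22 (N→V), site 29 (S→T).
p = 4/37 = 0.108108.
d = −ln(1 − 0.108108) = −ln(0.891892) = 0.1144.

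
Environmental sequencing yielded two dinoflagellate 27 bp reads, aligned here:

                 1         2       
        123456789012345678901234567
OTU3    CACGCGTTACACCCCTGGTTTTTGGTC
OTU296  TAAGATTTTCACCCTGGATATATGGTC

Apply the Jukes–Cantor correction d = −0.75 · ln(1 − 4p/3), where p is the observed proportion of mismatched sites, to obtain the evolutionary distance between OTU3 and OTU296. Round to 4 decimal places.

0.5107

Mismatches occur at site 1 (C→T), site 3 (C→A), site 5 (C→A), site 6 (G→T), site 9 (A→T), site 15 (C→T), site 16 (T→G), site 18 (G→A), site 20 (T→A), site 22 (T→A).
p = 10/27 = 0.370370.
d = −0.75 · ln(1 − (4/3)·0.370370) = −0.75 · ln(0.506173) = −0.75 · (-0.680877) = 0.5107.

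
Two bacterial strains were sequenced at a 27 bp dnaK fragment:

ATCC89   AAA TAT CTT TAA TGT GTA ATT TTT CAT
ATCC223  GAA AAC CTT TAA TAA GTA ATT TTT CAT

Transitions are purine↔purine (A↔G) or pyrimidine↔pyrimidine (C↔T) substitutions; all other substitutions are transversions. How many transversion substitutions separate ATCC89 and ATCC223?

Differing sites — 1:A/G (Ti); 4:T/A (Tv); 6:T/C (Ti); 14:G/A (Ti); 15:T/A (Tv).
Of the 5 differences, 3 transitions and 2 transversions, so the answer is 2.

2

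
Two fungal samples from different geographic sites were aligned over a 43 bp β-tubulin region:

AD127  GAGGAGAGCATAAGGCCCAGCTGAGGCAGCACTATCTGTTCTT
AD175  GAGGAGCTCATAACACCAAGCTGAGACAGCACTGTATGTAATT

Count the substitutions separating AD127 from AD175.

The sequences differ at positions 7 (A/C), 8 (G/T), 14 (G/C), 15 (G/A), 18 (C/A), 26 (G/A), 34 (A/G), 36 (C/A), 40 (T/A), 41 (C/A).
That gives 10 mismatches out of 43 aligned sites, so the Hamming distance is 10.

10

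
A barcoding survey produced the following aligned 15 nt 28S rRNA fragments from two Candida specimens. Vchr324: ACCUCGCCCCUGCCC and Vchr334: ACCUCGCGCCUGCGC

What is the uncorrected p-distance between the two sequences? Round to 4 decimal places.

Mismatches occur at site 8 (C↔G), site 14 (C↔G).
There are 2 differences over 15 sites, so p = 2/15 = 0.1333.

0.1333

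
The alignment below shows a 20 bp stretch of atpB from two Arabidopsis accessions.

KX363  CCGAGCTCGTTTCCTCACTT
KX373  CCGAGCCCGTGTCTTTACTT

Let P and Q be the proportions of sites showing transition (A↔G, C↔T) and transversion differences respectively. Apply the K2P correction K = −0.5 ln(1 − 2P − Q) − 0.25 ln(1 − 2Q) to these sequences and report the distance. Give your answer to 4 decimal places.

Differing sites — 7:T/C (Ti); 11:T/G (Tv); 14:C/T (Ti); 16:C/T (Ti).
Of the 4 differences, 3 transitions and 1 transversion over 20 sites: P = 3/20 = 0.150000, Q = 1/20 = 0.050000.
d = −0.5·ln(0.650000) − 0.25·ln(0.900000) = −0.5·(-0.430783) − 0.25·(-0.105361) = 0.2417.

0.2417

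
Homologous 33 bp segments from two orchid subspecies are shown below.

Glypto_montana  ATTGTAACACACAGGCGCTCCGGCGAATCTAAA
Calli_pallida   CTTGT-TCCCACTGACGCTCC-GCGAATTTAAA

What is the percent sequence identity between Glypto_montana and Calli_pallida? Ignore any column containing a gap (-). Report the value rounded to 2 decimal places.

80.65%

Excluding the 2 gap columns leaves 31 comparable sites.
The sequences differ at positions 1 (A/C), 7 (A/T), 9 (A/C), 13 (A/T), 15 (G/A), 29 (C/T).
25 of the 31 comparable sites match, so the percent identity is 25/31 × 100 = 80.65%.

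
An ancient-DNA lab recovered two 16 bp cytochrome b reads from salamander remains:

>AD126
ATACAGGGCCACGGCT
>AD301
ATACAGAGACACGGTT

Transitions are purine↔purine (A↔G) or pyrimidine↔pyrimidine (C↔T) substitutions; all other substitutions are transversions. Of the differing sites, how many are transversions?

1

Mismatches occur at site 7 (G/A, transition), site 9 (C/A, transversion), site 15 (C/T, transition).
Of the 3 differences, 2 transitions and 1 transversion, so the answer is 1.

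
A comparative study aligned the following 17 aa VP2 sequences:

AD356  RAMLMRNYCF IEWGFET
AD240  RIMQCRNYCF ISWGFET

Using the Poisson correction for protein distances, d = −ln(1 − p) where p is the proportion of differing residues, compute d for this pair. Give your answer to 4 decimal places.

The sequences differ at positions 2 (A/I), 4 (L/Q), 5 (M/C), 12 (E/S).
p = 4/17 = 0.235294.
d = −ln(1 − 0.235294) = −ln(0.764706) = 0.2683.

0.2683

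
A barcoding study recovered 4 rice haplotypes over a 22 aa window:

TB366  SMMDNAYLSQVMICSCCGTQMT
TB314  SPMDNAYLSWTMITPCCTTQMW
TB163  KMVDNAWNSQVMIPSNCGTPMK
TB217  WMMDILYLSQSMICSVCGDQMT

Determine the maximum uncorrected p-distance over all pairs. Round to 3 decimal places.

Pairwise Hamming distances:
  TB366 vs TB314: 7
  TB366 vs TB163: 8
  TB366 vs TB217: 6
  TB314 vs TB163: 13
  TB314 vs TB217: 12
  TB163 vs TB217: 12
The largest is 13 mismatches, between TB314 and TB163; p = 13/22 = 0.591.

0.591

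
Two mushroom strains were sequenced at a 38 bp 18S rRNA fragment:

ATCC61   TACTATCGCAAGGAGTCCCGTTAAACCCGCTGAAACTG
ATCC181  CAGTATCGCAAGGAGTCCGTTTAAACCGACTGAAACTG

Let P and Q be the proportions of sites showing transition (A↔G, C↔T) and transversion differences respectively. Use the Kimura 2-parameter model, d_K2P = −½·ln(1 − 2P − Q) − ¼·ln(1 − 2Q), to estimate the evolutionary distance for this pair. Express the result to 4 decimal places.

0.1773

Mismatches occur at site 1 (T→C, transition), site 3 (C→G, transversion), site 19 (C→G, transversion), site 20 (G→T, transversion), site 28 (C→G, transversion), site 29 (G→A, transition).
Of the 6 differences, 2 transitions and 4 transversions over 38 sites: P = 2/38 = 0.052632, Q = 4/38 = 0.105263.
d = −0.5·ln(0.789473) − 0.25·ln(0.789474) = −0.5·(-0.236390) − 0.25·(-0.236388) = 0.1773.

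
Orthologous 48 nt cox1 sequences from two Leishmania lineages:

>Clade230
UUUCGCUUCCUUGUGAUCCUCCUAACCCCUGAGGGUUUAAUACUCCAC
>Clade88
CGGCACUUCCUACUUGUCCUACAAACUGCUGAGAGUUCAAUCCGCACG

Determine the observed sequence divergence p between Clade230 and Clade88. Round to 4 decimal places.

Mismatches occur at site 1 (U/C), site 2 (U/G), site 3 (U/G), site 5 (G/A), site 12 (U/A), site 13 (G/C), site 15 (G/U), site 16 (A/G), site 21 (C/A), site 23 (U/A), site 27 (C/U), site 28 (C/G), site 34 (G/A), site 38 (U/C), site 42 (A/C), site 44 (U/G), site 46 (C/A), site 47 (A/C), site 48 (C/G).
There are 19 differences over 48 sites, so p = 19/48 = 0.3958.

0.3958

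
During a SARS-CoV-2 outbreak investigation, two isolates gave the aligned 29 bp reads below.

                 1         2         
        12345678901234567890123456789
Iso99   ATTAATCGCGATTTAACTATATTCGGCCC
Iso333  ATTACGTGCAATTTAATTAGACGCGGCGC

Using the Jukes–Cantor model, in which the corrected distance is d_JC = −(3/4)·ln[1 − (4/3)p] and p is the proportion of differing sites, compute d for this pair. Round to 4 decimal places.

Mismatches occur at site 5 (A→C), site 6 (T→G), site 7 (C→T), site 10 (G→A), site 17 (C→T), site 20 (T→G), site 22 (T→C), site 23 (T→G), site 28 (C→G).
p = 9/29 = 0.310345.
d = −0.75 · ln(1 − (4/3)·0.310345) = −0.75 · ln(0.586207) = −0.75 · (-0.534082) = 0.4006.

0.4006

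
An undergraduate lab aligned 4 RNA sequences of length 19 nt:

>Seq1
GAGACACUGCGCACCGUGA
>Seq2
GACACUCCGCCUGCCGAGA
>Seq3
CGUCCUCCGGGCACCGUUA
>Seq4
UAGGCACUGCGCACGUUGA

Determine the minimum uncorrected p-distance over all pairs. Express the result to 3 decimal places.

0.211

Pairwise Hamming distances:
  Seq1 vs Seq2: 7
  Seq1 vs Seq3: 8
  Seq1 vs Seq4: 4
  Seq2 vs Seq3: 10
  Seq2 vs Seq4: 11
  Seq3 vs Seq4: 10
The smallest is 4 mismatches, between Seq1 and Seq4; p = 4/19 = 0.211.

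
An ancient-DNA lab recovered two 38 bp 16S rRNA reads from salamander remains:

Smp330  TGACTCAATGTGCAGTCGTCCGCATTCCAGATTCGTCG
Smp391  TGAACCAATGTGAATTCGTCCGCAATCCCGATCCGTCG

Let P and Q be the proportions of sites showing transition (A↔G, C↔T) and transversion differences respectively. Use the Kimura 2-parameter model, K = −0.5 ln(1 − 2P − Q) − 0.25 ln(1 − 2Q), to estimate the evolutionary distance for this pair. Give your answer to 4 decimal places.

0.2115

Differing sites — 4:C/A (Tv); 5:T/C (Ti); 13:C/A (Tv); 15:G/T (Tv); 25:T/A (Tv); 29:A/C (Tv); 33:T/C (Ti).
Of the 7 differences, 2 transitions and 5 transversions over 38 sites: P = 2/38 = 0.052632, Q = 5/38 = 0.131579.
d = −0.5·ln(0.763157) − 0.25·ln(0.736842) = −0.5·(-0.270292) − 0.25·(-0.305382) = 0.2115.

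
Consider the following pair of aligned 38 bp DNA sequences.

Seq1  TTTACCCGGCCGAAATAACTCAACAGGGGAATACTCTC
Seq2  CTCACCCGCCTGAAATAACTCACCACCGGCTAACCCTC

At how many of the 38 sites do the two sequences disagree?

Differing sites — 1:T/C; 3:T/C; 9:G/C; 11:C/T; 23:A/C; 26:G/C; 27:G/C; 30:A/C; 31:A/T; 32:T/A; 35:T/C.
That gives 11 mismatches out of 38 aligned sites, so the Hamming distance is 11.

11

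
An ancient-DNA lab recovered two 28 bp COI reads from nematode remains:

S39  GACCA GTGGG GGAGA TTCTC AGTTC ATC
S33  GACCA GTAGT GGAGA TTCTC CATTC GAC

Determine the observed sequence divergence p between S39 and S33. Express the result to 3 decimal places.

Differing sites — 8:G/A; 10:G/T; 21:A/C; 22:G/A; 26:A/G; 27:T/A.
There are 6 differences over 28 sites, so p = 6/28 = 0.214.

0.214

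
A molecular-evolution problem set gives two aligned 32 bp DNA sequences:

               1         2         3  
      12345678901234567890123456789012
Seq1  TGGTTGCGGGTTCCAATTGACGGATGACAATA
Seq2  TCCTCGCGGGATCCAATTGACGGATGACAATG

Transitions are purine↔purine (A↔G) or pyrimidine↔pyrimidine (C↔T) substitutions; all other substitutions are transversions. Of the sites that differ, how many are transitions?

Differing sites — 2:G/C (Tv); 3:G/C (Tv); 5:T/C (Ti); 11:T/A (Tv); 32:A/G (Ti).
Of the 5 differences, 2 transitions and 3 transversions, so the answer is 2.

2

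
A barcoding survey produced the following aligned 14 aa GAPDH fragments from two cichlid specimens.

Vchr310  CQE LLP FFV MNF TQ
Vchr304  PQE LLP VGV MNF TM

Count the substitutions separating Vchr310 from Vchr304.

4

Mismatches occur at site 1 (C↔P), site 7 (F↔V), site 8 (F↔G), site 14 (Q↔M).
That gives 4 mismatches out of 14 aligned sites, so the Hamming distance is 4.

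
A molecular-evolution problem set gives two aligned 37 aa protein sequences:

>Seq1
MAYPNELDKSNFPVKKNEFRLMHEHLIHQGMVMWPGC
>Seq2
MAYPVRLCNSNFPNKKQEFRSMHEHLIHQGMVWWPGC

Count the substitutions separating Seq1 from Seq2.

Differing sites — 5:N/V; 6:E/R; 8:D/C; 9:K/N; 14:V/N; 17:N/Q; 21:L/S; 33:M/W.
That gives 8 mismatches out of 37 aligned sites, so the Hamming distance is 8.

8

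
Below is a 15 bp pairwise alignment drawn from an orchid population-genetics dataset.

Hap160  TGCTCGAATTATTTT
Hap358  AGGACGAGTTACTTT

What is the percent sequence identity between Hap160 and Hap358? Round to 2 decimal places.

Mismatches occur at site 1 (T→A), site 3 (C→G), site 4 (T→A), site 8 (A→G), site 12 (T→C).
10 of the 15 sites match, so the percent identity is 10/15 × 100 = 66.67%.

66.67%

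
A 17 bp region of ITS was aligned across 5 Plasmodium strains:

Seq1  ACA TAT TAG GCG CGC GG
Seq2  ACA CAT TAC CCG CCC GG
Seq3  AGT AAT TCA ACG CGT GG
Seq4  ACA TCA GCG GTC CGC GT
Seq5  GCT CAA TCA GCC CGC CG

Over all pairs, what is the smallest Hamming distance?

Pairwise Hamming distances:
  Seq1 vs Seq2: 4
  Seq1 vs Seq3: 7
  Seq1 vs Seq4: 7
  Seq1 vs Seq5: 8
  Seq2 vs Seq3: 8
  Seq2 vs Seq4: 11
  Seq2 vs Seq5: 9
  Seq3 vs Seq4: 12
  Seq3 vs Seq5: 8
  Seq4 vs Seq5: 9
The smallest is 4, between Seq1 and Seq2.

4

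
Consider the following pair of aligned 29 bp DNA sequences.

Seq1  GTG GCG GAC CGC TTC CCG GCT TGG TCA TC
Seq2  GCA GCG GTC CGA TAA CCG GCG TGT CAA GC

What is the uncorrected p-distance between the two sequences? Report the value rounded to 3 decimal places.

0.379

The sequences differ at positions 2 (T/C), 3 (G/A), 8 (A/T), 12 (C/A), 14 (T/A), 15 (C/A), 21 (T/G), 24 (G/T), 25 (T/C), 26 (C/A), 28 (T/G).
There are 11 differences over 29 sites, so p = 11/29 = 0.379.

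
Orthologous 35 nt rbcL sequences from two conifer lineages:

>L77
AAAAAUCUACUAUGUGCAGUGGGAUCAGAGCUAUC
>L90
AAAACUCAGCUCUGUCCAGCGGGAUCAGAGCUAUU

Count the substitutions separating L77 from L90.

7

Differing sites — 5:A/C; 8:U/A; 9:A/G; 12:A/C; 16:G/C; 20:U/C; 35:C/U.
That gives 7 mismatches out of 35 aligned sites, so the Hamming distance is 7.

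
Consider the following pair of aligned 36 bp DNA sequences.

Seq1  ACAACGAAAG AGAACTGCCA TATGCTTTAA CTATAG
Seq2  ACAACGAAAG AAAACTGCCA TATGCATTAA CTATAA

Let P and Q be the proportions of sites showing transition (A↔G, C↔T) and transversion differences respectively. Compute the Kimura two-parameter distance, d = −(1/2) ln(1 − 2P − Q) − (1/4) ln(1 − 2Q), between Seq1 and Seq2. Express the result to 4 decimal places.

0.0891

The sequences differ at positions 12 (G/A, transition), 26 (T/A, transversion), 36 (G/A, transition).
Of the 3 differences, 2 transitions and 1 transversion over 36 sites: P = 2/36 = 0.055556, Q = 1/36 = 0.027778.
d = −0.5·ln(0.861110) − 0.25·ln(0.944444) = −0.5·(-0.149533) − 0.25·(-0.057159) = 0.0891.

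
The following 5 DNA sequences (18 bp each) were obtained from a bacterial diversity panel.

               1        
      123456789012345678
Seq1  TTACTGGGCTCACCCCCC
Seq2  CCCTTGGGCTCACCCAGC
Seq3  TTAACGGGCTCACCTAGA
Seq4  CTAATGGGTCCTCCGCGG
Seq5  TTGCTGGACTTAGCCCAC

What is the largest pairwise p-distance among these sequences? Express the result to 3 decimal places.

0.667

Pairwise Hamming distances:
  Seq1 vs Seq2: 6
  Seq1 vs Seq3: 6
  Seq1 vs Seq4: 8
  Seq1 vs Seq5: 5
  Seq2 vs Seq3: 7
  Seq2 vs Seq4: 9
  Seq2 vs Seq5: 9
  Seq3 vs Seq4: 8
  Seq3 vs Seq5: 10
  Seq4 vs Seq5: 12
The largest is 12 mismatches, between Seq4 and Seq5; p = 12/18 = 0.667.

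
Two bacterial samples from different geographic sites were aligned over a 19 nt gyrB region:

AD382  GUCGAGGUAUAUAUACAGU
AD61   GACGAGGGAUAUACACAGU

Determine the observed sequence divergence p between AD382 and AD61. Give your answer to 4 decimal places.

0.1579

Differing sites — 2:U/A; 8:U/G; 14:U/C.
There are 3 differences over 19 sites, so p = 3/19 = 0.1579.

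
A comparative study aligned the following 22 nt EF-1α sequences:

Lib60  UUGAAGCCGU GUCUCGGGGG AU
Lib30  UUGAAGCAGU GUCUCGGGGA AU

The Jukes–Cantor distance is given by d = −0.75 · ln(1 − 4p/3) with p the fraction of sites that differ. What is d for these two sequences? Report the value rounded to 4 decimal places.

Mismatches occur at site 8 (C/A), site 20 (G/A).
p = 2/22 = 0.090909.
d = −0.75 · ln(1 − (4/3)·0.090909) = −0.75 · ln(0.878788) = −0.75 · (-0.129212) = 0.0969.

0.0969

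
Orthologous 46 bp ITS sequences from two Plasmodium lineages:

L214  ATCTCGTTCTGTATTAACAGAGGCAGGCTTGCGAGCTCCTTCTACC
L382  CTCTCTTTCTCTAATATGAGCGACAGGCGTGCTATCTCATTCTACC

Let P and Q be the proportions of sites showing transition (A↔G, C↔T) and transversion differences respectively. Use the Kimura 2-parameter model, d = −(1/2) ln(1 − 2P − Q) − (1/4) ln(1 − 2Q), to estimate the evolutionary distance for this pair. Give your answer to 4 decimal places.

Differing sites — 1:A/C (Tv); 6:G/T (Tv); 11:G/C (Tv); 14:T/A (Tv); 17:A/T (Tv); 18:C/G (Tv); 21:A/C (Tv); 23:G/A (Ti); 29:T/G (Tv); 33:G/T (Tv); 35:G/T (Tv); 39:C/A (Tv).
Of the 12 differences, 1 transition and 11 transversions over 46 sites: P = 1/46 = 0.021739, Q = 11/46 = 0.239130.
d = −0.5·ln(0.717392) − 0.25·ln(0.521740) = −0.5·(-0.332133) − 0.25·(-0.650586) = 0.3287.

0.3287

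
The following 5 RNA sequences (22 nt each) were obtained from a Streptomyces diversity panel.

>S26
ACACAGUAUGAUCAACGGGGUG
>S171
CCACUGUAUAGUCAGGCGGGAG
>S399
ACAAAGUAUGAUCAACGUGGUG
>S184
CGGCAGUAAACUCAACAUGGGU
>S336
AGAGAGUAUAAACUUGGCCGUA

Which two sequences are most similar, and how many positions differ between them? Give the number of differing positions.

Pairwise Hamming distances:
  S26 vs S171: 8
  S26 vs S399: 2
  S26 vs S184: 10
  S26 vs S336: 10
  S171 vs S399: 10
  S171 vs S184: 11
  S171 vs S336: 13
  S399 vs S184: 10
  S399 vs S336: 10
  S184 vs S336: 14
The smallest is 2, between S26 and S399.

2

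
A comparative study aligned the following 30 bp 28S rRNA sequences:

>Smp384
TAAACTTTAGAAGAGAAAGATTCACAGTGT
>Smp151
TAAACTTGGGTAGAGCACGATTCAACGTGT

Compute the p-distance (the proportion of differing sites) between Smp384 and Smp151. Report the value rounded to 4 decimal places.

Differing sites — 8:T/G; 9:A/G; 11:A/T; 16:A/C; 18:A/C; 25:C/A; 26:A/C.
There are 7 differences over 30 sites, so p = 7/30 = 0.2333.

0.2333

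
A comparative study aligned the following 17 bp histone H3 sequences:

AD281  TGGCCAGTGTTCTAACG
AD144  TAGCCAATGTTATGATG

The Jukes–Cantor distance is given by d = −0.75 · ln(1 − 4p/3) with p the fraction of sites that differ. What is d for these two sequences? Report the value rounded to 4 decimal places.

0.3734

Differing sites — 2:G/A; 7:G/A; 12:C/A; 14:A/G; 16:C/T.
p = 5/17 = 0.294118.
d = −0.75 · ln(1 − (4/3)·0.294118) = −0.75 · ln(0.607843) = −0.75 · (-0.497839) = 0.3734.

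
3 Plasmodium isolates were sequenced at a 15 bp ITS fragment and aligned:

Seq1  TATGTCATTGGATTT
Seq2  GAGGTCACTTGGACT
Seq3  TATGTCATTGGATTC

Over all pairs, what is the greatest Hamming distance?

Pairwise Hamming distances:
  Seq1 vs Seq2: 7
  Seq1 vs Seq3: 1
  Seq2 vs Seq3: 8
The largest is 8, between Seq2 and Seq3.

8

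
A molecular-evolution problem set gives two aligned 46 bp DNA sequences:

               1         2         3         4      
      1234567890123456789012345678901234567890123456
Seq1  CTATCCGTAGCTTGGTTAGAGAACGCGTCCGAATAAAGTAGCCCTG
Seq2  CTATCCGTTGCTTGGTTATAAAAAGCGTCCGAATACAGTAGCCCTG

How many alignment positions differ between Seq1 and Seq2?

5

Mismatches occur at site 9 (A→T), site 19 (G→T), site 21 (G→A), site 24 (C→A), site 36 (A→C).
That gives 5 mismatches out of 46 aligned sites, so the Hamming distance is 5.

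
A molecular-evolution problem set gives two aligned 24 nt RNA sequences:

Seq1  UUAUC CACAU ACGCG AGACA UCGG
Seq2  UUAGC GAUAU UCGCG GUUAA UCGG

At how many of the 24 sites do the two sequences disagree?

8

The sequences differ at positions 4 (U/G), 6 (C/G), 8 (C/U), 11 (A/U), 16 (A/G), 17 (G/U), 18 (A/U), 19 (C/A).
That gives 8 mismatches out of 24 aligned sites, so the Hamming distance is 8.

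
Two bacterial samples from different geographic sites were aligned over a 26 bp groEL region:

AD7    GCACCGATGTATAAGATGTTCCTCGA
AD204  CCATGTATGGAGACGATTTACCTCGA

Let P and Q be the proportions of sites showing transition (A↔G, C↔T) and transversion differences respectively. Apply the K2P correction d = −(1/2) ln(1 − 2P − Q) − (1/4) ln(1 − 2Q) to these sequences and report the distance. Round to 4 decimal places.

0.4816

Differing sites — 1:G/C (Tv); 4:C/T (Ti); 5:C/G (Tv); 6:G/T (Tv); 10:T/G (Tv); 12:T/G (Tv); 14:A/C (Tv); 18:G/T (Tv); 20:T/A (Tv).
Of the 9 differences, 1 transition and 8 transversions over 26 sites: P = 1/26 = 0.038462, Q = 8/26 = 0.307692.
d = −0.5·ln(0.615384) − 0.25·ln(0.384616) = −0.5·(-0.485509) − 0.25·(-0.955510) = 0.4816.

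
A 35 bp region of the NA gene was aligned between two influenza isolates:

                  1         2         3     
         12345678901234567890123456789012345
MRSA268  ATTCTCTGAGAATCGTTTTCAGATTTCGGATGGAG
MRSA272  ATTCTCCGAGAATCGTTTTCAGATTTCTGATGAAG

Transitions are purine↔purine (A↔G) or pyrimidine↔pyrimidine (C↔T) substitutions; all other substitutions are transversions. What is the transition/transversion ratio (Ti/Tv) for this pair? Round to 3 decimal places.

Differing sites — 7:T/C (Ti); 28:G/T (Tv); 33:G/A (Ti).
Of the 3 differences, 2 transitions and 1 transversion, so Ti/Tv = 2/1 = 2.000.

2.000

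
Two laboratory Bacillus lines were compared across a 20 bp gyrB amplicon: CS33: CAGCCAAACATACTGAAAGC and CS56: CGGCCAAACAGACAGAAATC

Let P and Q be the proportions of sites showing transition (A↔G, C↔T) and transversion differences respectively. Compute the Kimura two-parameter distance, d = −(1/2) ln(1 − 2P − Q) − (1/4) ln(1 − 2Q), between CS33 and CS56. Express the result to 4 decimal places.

0.2330

The sequences differ at positions 2 (A/G, transition), 11 (T/G, transversion), 14 (T/A, transversion), 19 (G/T, transversion).
Of the 4 differences, 1 transition and 3 transversions over 20 sites: P = 1/20 = 0.050000, Q = 3/20 = 0.150000.
d = −0.5·ln(0.750000) − 0.25·ln(0.700000) = −0.5·(-0.287682) − 0.25·(-0.356675) = 0.2330.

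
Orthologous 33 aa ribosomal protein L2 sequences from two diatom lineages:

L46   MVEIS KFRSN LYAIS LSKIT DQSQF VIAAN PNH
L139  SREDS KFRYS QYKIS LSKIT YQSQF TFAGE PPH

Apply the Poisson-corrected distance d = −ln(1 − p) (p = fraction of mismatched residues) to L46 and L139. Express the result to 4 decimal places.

The sequences differ at positions 1 (M/S), 2 (V/R), 4 (I/D), 9 (S/Y), 10 (N/S), 11 (L/Q), 13 (A/K), 21 (D/Y), 26 (V/T), 27 (I/F), 29 (A/G), 30 (N/E), 32 (N/P).
p = 13/33 = 0.393939.
d = −ln(1 − 0.393939) = −ln(0.606061) = 0.5008.

0.5008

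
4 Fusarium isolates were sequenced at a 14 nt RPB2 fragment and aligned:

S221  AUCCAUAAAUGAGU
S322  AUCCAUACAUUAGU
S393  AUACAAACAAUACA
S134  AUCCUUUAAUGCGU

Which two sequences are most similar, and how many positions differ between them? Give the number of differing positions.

Pairwise Hamming distances:
  S221 vs S322: 2
  S221 vs S393: 7
  S221 vs S134: 3
  S322 vs S393: 5
  S322 vs S134: 5
  S393 vs S134: 10
The smallest is 2, between S221 and S322.

2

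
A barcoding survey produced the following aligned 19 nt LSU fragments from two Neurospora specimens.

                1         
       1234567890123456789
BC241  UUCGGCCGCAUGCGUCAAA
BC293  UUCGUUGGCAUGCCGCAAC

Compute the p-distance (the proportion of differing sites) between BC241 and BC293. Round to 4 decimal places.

0.3158

Differing sites — 5:G/U; 6:C/U; 7:C/G; 14:G/C; 15:U/G; 19:A/C.
There are 6 differences over 19 sites, so p = 6/19 = 0.3158.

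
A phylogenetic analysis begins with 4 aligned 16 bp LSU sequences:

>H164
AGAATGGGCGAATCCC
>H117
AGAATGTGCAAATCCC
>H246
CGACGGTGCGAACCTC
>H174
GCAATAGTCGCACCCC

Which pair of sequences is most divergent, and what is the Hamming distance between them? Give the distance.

Pairwise Hamming distances:
  H164 vs H117: 2
  H164 vs H246: 6
  H164 vs H174: 6
  H117 vs H246: 6
  H117 vs H174: 8
  H246 vs H174: 9
The largest is 9, between H246 and H174.

9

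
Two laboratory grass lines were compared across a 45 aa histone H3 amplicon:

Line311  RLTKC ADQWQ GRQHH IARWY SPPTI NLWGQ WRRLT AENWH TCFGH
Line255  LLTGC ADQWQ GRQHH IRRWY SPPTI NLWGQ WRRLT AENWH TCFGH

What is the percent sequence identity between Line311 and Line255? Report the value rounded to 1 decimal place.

93.3%

Differing sites — 1:R/L; 4:K/G; 17:A/R.
42 of the 45 sites match, so the percent identity is 42/45 × 100 = 93.3%.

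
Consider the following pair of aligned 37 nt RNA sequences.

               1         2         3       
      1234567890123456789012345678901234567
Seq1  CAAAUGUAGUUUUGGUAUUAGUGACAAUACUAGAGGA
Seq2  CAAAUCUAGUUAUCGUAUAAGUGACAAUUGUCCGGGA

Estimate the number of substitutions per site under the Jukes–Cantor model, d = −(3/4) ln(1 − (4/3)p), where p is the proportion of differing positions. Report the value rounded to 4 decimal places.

0.2940

Mismatches occur at site 6 (G/C), site 12 (U/A), site 14 (G/C), site 19 (U/A), site 29 (A/U), site 30 (C/G), site 32 (A/C), site 33 (G/C), site 34 (A/G).
p = 9/37 = 0.243243.
d = −0.75 · ln(1 − (4/3)·0.243243) = −0.75 · ln(0.675676) = −0.75 · (-0.392042) = 0.2940.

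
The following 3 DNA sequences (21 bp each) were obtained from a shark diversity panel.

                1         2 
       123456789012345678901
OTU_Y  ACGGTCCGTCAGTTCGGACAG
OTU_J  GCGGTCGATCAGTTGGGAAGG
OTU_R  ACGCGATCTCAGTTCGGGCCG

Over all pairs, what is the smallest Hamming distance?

6

Pairwise Hamming distances:
  OTU_Y vs OTU_J: 6
  OTU_Y vs OTU_R: 7
  OTU_J vs OTU_R: 10
The smallest is 6, between OTU_Y and OTU_J.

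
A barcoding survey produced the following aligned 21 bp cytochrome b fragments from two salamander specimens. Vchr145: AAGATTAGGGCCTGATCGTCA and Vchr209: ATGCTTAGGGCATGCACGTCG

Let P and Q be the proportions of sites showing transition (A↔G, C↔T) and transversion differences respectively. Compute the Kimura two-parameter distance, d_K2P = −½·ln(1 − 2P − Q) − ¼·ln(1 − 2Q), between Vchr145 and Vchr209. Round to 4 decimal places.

0.3644

The sequences differ at positions 2 (A/T, transversion), 4 (A/C, transversion), 12 (C/A, transversion), 15 (A/C, transversion), 16 (T/A, transversion), 21 (A/G, transition).
Of the 6 differences, 1 transition and 5 transversions over 21 sites: P = 1/21 = 0.047619, Q = 5/21 = 0.238095.
d = −0.5·ln(0.666667) − 0.25·ln(0.523810) = −0.5·(-0.405465) − 0.25·(-0.646626) = 0.3644.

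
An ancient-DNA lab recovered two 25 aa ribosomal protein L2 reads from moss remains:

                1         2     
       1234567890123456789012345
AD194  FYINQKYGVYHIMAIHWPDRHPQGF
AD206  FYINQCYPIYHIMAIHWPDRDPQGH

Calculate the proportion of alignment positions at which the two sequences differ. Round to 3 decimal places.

0.200

Differing sites — 6:K/C; 8:G/P; 9:V/I; 21:H/D; 25:F/H.
There are 5 differences over 25 sites, so p = 5/25 = 0.200.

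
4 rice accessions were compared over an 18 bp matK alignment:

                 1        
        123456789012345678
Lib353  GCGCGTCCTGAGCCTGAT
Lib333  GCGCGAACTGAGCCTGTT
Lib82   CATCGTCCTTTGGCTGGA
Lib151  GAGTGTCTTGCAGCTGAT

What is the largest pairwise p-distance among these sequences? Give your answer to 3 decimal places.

Pairwise Hamming distances:
  Lib353 vs Lib333: 3
  Lib353 vs Lib82: 8
  Lib353 vs Lib151: 6
  Lib333 vs Lib82: 10
  Lib333 vs Lib151: 9
  Lib82 vs Lib151: 9
The largest is 10 mismatches, between Lib333 and Lib82; p = 10/18 = 0.556.

0.556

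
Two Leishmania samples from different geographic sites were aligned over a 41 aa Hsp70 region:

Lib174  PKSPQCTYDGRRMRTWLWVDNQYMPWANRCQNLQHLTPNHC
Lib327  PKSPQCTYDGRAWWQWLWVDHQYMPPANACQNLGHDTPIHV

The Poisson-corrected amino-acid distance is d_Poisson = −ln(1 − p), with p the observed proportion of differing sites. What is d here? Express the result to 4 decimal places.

Differing sites — 12:R/A; 13:M/W; 14:R/W; 15:T/Q; 21:N/H; 26:W/P; 29:R/A; 34:Q/G; 36:L/D; 39:N/I; 41:C/V.
p = 11/41 = 0.268293.
d = −ln(1 − 0.268293) = −ln(0.731707) = 0.3124.

0.3124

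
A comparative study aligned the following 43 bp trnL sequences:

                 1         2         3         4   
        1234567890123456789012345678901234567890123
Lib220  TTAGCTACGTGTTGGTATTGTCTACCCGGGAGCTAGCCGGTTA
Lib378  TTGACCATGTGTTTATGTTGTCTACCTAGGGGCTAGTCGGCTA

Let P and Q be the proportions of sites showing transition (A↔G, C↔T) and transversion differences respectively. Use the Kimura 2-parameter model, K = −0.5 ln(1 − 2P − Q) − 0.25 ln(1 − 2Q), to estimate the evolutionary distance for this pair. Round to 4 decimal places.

0.3946

Mismatches occur at site 3 (A→G, transition), site 4 (G→A, transition), site 6 (T→C, transition), site 8 (C→T, transition), site 14 (G→T, transversion), site 15 (G→A, transition), site 17 (A→G, transition), site 27 (C→T, transition), site 28 (G→A, transition), site 31 (A→G, transition), site 37 (C→T, transition), site 41 (T→C, transition).
Of the 12 differences, 11 transitions and 1 transversion over 43 sites: P = 11/43 = 0.255814, Q = 1/43 = 0.023256.
d = −0.5·ln(0.465116) − 0.25·ln(0.953488) = −0.5·(-0.765468) − 0.25·(-0.047628) = 0.3946.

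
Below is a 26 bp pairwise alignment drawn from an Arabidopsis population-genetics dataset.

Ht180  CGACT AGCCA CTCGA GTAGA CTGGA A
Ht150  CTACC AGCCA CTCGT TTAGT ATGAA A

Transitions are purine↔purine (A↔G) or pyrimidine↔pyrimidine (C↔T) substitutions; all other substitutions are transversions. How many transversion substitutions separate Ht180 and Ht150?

The sequences differ at positions 2 (G/T, transversion), 5 (T/C, transition), 15 (A/T, transversion), 16 (G/T, transversion), 20 (A/T, transversion), 21 (C/A, transversion), 24 (G/A, transition).
Of the 7 differences, 2 transitions and 5 transversions, so the answer is 5.

5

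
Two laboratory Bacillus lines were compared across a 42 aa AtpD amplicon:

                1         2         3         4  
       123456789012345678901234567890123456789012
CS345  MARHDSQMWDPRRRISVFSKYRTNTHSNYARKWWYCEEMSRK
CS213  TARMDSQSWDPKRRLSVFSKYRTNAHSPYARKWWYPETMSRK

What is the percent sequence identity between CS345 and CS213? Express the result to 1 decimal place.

78.6%

Differing sites — 1:M/T; 4:H/M; 8:M/S; 12:R/K; 15:I/L; 25:T/A; 28:N/P; 36:C/P; 38:E/T.
33 of the 42 sites match, so the percent identity is 33/42 × 100 = 78.6%.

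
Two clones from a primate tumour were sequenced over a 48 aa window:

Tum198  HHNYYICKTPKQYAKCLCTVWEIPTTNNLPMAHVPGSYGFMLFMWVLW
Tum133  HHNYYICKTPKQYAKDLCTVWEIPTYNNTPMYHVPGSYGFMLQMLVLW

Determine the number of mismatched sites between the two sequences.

6

Differing sites — 16:C/D; 26:T/Y; 29:L/T; 32:A/Y; 43:F/Q; 45:W/L.
That gives 6 mismatches out of 48 aligned sites, so the Hamming distance is 6.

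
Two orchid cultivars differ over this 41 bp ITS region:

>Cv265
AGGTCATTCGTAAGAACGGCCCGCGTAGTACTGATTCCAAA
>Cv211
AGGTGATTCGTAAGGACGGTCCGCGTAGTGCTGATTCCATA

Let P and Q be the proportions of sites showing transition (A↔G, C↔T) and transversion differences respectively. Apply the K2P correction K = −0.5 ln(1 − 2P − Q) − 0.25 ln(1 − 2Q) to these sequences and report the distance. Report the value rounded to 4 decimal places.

Differing sites — 5:C/G (Tv); 15:A/G (Ti); 20:C/T (Ti); 30:A/G (Ti); 40:A/T (Tv).
Of the 5 differences, 3 transitions and 2 transversions over 41 sites: P = 3/41 = 0.073171, Q = 2/41 = 0.048780.
d = −0.5·ln(0.804878) − 0.25·ln(0.902440) = −0.5·(-0.217065) − 0.25·(-0.102653) = 0.1342.

0.1342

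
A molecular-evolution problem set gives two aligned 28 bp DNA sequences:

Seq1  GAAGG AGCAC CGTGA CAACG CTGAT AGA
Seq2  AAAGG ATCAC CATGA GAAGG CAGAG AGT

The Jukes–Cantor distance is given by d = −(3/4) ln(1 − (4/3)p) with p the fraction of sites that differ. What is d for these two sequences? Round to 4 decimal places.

0.3597

Mismatches occur at site 1 (G/A), site 7 (G/T), site 12 (G/A), site 16 (C/G), site 19 (C/G), site 22 (T/A), site 25 (T/G), site 28 (A/T).
p = 8/28 = 0.285714.
d = −0.75 · ln(1 − (4/3)·0.285714) = −0.75 · ln(0.619048) = −0.75 · (-0.479572) = 0.3597.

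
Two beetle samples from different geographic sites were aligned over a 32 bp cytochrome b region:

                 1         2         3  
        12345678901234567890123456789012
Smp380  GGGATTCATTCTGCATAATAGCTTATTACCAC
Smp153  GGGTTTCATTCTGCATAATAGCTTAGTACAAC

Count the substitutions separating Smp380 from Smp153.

3

The sequences differ at positions 4 (A/T), 26 (T/G), 30 (C/A).
That gives 3 mismatches out of 32 aligned sites, so the Hamming distance is 3.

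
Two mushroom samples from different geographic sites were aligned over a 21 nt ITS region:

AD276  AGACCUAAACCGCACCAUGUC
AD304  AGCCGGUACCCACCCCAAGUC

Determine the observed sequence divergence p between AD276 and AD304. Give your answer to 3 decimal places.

Mismatches occur at site 3 (A↔C), site 5 (C↔G), site 6 (U↔G), site 7 (A↔U), site 9 (A↔C), site 12 (G↔A), site 14 (A↔C), site 18 (U↔A).
There are 8 differences over 21 sites, so p = 8/21 = 0.381.

0.381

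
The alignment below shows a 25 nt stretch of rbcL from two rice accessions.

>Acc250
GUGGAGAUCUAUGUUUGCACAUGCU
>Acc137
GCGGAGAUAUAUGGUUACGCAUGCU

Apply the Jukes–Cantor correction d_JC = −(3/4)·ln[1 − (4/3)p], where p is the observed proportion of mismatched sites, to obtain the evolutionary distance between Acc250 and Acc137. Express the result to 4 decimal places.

0.2326

Differing sites — 2:U/C; 9:C/A; 14:U/G; 17:G/A; 19:A/G.
p = 5/25 = 0.200000.
d = −0.75 · ln(1 − (4/3)·0.200000) = −0.75 · ln(0.733333) = −0.75 · (-0.310155) = 0.2326.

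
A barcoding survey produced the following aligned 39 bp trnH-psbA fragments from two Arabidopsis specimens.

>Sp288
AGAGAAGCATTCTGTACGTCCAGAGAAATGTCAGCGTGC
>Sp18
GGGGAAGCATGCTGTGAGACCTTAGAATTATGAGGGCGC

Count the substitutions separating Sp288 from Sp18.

Mismatches occur at site 1 (A/G), site 3 (A/G), site 11 (T/G), site 16 (A/G), site 17 (C/A), site 19 (T/A), site 22 (A/T), site 23 (G/T), site 28 (A/T), site 30 (G/A), site 32 (C/G), site 35 (C/G), site 37 (T/C).
That gives 13 mismatches out of 39 aligned sites, so the Hamming distance is 13.

13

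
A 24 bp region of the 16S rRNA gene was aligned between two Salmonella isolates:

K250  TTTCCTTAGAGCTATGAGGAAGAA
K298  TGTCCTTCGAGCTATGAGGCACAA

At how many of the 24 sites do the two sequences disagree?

Mismatches occur at site 2 (T→G), site 8 (A→C), site 20 (A→C), site 22 (G→C).
That gives 4 mismatches out of 24 aligned sites, so the Hamming distance is 4.

4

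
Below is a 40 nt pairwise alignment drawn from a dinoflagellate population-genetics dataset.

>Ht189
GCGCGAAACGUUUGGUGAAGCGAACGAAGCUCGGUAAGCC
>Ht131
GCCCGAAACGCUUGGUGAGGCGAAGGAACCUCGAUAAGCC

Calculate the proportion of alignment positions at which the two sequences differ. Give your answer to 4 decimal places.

0.1500

The sequences differ at positions 3 (G/C), 11 (U/C), 19 (A/G), 25 (C/G), 29 (G/C), 34 (G/A).
There are 6 differences over 40 sites, so p = 6/40 = 0.1500.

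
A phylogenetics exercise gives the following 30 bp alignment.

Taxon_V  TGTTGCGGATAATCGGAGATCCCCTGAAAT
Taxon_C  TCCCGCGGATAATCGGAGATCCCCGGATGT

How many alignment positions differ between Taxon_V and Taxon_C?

The sequences differ at positions 2 (G/C), 3 (T/C), 4 (T/C), 25 (T/G), 28 (A/T), 29 (A/G).
That gives 6 mismatches out of 30 aligned sites, so the Hamming distance is 6.

6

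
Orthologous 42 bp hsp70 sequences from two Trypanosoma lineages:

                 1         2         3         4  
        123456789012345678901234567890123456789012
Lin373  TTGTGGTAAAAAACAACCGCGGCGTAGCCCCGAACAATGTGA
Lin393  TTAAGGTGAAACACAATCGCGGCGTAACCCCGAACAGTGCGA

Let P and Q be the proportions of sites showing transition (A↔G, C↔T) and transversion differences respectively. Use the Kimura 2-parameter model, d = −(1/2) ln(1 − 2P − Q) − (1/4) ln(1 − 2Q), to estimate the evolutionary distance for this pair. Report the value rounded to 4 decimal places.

0.2278

Mismatches occur at site 3 (G/A, transition), site 4 (T/A, transversion), site 8 (A/G, transition), site 12 (A/C, transversion), site 17 (C/T, transition), site 27 (G/A, transition), site 37 (A/G, transition), site 40 (T/C, transition).
Of the 8 differences, 6 transitions and 2 transversions over 42 sites: P = 6/42 = 0.142857, Q = 2/42 = 0.047619.
d = −0.5·ln(0.666667) − 0.25·ln(0.904762) = −0.5·(-0.405465) − 0.25·(-0.100083) = 0.2278.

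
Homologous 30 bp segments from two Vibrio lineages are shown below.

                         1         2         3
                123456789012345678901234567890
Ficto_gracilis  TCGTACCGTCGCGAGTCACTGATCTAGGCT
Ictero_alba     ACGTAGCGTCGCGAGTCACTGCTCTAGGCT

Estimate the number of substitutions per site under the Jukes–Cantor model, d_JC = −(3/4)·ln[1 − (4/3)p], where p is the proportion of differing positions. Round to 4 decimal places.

Mismatches occur at site 1 (T/A), site 6 (C/G), site 22 (A/C).
p = 3/30 = 0.100000.
d = −0.75 · ln(1 − (4/3)·0.100000) = −0.75 · ln(0.866667) = −0.75 · (-0.143100) = 0.1073.

0.1073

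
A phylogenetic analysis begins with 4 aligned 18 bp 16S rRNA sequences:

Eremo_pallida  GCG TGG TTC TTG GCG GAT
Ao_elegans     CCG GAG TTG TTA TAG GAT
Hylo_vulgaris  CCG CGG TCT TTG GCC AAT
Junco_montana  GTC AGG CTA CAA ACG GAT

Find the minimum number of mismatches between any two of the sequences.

Pairwise Hamming distances:
  Eremo_pallida vs Ao_elegans: 7
  Eremo_pallida vs Hylo_vulgaris: 6
  Eremo_pallida vs Junco_montana: 9
  Ao_elegans vs Hylo_vulgaris: 9
  Ao_elegans vs Junco_montana: 11
  Hylo_vulgaris vs Junco_montana: 13
The smallest is 6, between Eremo_pallida and Hylo_vulgaris.

6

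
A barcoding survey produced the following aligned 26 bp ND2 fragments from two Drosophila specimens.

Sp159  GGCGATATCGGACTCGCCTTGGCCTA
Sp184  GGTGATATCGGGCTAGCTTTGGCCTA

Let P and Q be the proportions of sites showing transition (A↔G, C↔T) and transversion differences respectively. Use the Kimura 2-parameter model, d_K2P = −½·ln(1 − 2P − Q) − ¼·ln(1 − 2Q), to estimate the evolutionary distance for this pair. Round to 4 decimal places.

The sequences differ at positions 3 (C/T, transition), 12 (A/G, transition), 15 (C/A, transversion), 18 (C/T, transition).
Of the 4 differences, 3 transitions and 1 transversion over 26 sites: P = 3/26 = 0.115385, Q = 1/26 = 0.038462.
d = −0.5·ln(0.730768) − 0.25·ln(0.923076) = −0.5·(-0.313659) − 0.25·(-0.080044) = 0.1768.

0.1768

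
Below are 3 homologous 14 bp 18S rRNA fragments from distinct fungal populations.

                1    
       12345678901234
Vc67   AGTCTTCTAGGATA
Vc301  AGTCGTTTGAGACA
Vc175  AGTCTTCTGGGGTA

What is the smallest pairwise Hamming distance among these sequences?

2

Pairwise Hamming distances:
  Vc67 vs Vc301: 5
  Vc67 vs Vc175: 2
  Vc301 vs Vc175: 5
The smallest is 2, between Vc67 and Vc175.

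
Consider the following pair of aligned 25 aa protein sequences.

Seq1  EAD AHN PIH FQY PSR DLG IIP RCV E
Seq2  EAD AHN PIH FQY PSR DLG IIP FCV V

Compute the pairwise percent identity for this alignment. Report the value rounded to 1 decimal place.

92.0%

Mismatches occur at site 22 (R→F), site 25 (E→V).
23 of the 25 sites match, so the percent identity is 23/25 × 100 = 92.0%.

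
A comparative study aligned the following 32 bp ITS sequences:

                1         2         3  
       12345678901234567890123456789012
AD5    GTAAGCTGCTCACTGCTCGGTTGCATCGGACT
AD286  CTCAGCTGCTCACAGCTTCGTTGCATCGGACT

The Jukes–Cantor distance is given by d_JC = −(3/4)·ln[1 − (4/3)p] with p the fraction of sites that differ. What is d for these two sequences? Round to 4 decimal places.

Differing sites — 1:G/C; 3:A/C; 14:T/A; 18:C/T; 19:G/C.
p = 5/32 = 0.156250.
d = −0.75 · ln(1 − (4/3)·0.156250) = −0.75 · ln(0.791667) = −0.75 · (-0.233614) = 0.1752.

0.1752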